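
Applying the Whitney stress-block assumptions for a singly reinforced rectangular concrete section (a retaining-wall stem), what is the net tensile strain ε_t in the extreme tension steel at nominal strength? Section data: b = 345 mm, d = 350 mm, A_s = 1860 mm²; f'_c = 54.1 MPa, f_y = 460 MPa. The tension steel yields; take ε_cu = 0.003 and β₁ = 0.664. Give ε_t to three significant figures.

a = A_s f_y/(0.85 f'_c b) = 53.93 mm.
β₁ = 0.664, so c = a/β₁ = 53.93/0.664 = 81.22 mm.
From the linear strain diagram with ε_cu = 0.003: ε_t = 0.003 (d − c)/c = 0.003 × (350 − 81.22)/81.22 = 0.00993.
Since ε_t ≥ 0.005, the section is tension-controlled.

ε_t ≈ 0.00993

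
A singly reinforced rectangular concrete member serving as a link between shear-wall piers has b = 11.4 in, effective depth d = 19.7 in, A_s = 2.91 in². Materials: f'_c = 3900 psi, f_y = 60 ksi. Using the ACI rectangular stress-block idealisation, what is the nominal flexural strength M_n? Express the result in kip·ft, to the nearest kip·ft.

T = A_s f_y = 2.91 × 60 = 174.6 kips.
a = T/(0.85 f'_c b) = 174.6/(0.85 × 3.9 × 11.4) = 4.620 in.
M_n = T(d − a/2) = 174.6 × (19.7 − 2.31) = 3036.3 kip·in = 3036.3/12 = 253.03 kip·ft.

M_n ≈ 253 kip·ft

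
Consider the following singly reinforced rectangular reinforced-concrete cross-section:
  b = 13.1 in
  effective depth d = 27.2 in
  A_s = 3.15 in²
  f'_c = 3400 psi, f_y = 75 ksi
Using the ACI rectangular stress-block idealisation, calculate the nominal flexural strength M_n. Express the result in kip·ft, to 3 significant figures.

T = A_s f_y = 3.15 × 75 = 236.25 kips.
a = T/(0.85 f'_c b) = 236.25/(0.85 × 3.4 × 13.1) = 6.240 in.
M_n = T(d − a/2) = 236.25 × (27.2 − 3.12) = 5688.9 kip·in = 5688.9/12 = 474.08 kip·ft.

M_n ≈ 474 kip·ft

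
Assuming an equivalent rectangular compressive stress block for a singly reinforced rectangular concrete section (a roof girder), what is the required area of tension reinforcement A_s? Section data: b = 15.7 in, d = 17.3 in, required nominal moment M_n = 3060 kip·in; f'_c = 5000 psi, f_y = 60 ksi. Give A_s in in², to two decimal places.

A_s ≈ 3.22 in²

From M_n = 0.85 f'_c a b (d − a/2):
a = d − √(d² − 2M_n/(0.85 f'_c b)) = 17.3 − √(17.3² − 2 × 3060/(0.85 × 5 × 15.7)) = 2.893 in.
A_s = 0.85 f'_c a b / f_y = 0.85 × 5 × 2.893 × 15.7 / 60 = 3.217 in².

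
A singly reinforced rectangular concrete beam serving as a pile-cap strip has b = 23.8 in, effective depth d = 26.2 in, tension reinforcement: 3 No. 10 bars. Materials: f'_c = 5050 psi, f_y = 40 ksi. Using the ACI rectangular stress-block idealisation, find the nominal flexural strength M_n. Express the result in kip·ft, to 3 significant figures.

M_n ≈ 323 kip·ft

A_s = 3 × 1.27 = 3.81 in².
T = A_s f_y = 3.81 × 40 = 152.4 kips.
a = T/(0.85 f'_c b) = 152.4/(0.85 × 5.05 × 23.8) = 1.492 in.
M_n = T(d − a/2) = 152.4 × (26.2 − 0.746) = 3879.2 kip·in = 3879.2/12 = 323.27 kip·ft.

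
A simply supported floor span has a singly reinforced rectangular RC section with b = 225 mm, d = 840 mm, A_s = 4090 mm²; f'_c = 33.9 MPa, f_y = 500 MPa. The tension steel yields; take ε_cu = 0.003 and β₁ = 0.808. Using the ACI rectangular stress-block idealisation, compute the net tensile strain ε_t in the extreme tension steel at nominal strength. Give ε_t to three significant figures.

a = A_s f_y/(0.85 f'_c b) = 315.42 mm.
β₁ = 0.808, so c = a/β₁ = 315.42/0.808 = 390.37 mm.
From the linear strain diagram with ε_cu = 0.003: ε_t = 0.003 (d − c)/c = 0.003 × (840 − 390.37)/390.37 = 0.00346.
ε_t < 0.004 — the section is over-reinforced for flexure under ACI limits.

ε_t ≈ 0.00346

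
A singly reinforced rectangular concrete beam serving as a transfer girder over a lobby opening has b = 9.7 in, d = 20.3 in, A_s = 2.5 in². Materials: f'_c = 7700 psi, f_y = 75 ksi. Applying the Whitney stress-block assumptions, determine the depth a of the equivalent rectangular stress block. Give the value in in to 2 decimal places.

T = A_s f_y = 2.5 × 75 = 187.5 kips.
a = T/(0.85 f'_c b) = 187.5/(0.85 × 7.7 × 9.7) = 2.95 in.

a ≈ 2.95 in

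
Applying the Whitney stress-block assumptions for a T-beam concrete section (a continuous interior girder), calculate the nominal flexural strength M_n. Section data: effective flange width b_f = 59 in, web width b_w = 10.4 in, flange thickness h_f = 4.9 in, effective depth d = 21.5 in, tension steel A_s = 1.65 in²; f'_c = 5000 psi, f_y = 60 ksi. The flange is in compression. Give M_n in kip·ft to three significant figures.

Tension: T = A_s f_y = 1.65 × 60 = 99 kips.
Try a within the flange: a = T/(0.85 f'_c b_f) = 99/(0.85 × 5 × 59) = 0.395 in.
Since a = 0.395 ≤ h_f = 4.9 in, the stress block lies entirely in the flange; analyse as a rectangular beam of width b_f.
M_n = T(d − a/2) = 99 × (21.5 − 0.1975) = 2108.9 kip·in.
M_n = 2108.9/12 = 175.74 kip·ft.

M_n ≈ 176 kip·ft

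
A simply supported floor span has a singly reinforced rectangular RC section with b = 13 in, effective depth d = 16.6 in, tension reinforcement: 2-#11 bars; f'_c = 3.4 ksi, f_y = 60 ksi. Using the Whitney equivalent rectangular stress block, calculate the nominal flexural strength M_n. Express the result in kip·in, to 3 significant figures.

M_n ≈ 2640 kip·in

A_s = 2 × 1.56 = 3.12 in².
T = A_s f_y = 3.12 × 60 = 187.2 kips.
a = T/(0.85 f'_c b) = 187.2/(0.85 × 3.4 × 13) = 4.983 in.
M_n = T(d − a/2) = 187.2 × (16.6 − 2.4915) = 2641.1 kip·in.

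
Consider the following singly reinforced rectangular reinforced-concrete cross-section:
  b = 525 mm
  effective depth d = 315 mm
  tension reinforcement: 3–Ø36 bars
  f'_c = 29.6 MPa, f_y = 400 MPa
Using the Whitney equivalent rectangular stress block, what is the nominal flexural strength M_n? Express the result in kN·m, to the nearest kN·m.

A_s = 3 × 1018 = 3054 mm².
T = A_s f_y = 3054 × 400 = 1221600 N = 1221.6 kN.
From C = T: a = T/(0.85 f'_c b) = 1221600/(0.85 × 29.6 × 525) = 92.48 mm.
M_n = T(d − a/2) = 1221.6 kN × (315 − 46.24) mm = 328.32 kN·m.

M_n ≈ 328 kN·m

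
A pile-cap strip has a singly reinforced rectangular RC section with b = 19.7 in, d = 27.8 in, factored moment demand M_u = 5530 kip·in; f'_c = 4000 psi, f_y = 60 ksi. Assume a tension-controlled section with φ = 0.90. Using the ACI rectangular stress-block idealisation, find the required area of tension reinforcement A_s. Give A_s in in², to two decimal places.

M_n = M_u/φ = 5530/0.90 = 6144.44 kip·in.
From M_n = 0.85 f'_c a b (d − a/2):
a = d − √(d² − 2M_n/(0.85 f'_c b)) = 27.8 − √(27.8² − 2 × 6144.44/(0.85 × 4 × 19.7)) = 3.523 in.
A_s = 0.85 f'_c a b / f_y = 0.85 × 4 × 3.523 × 19.7 / 60 = 3.933 in².

A_s ≈ 3.93 in²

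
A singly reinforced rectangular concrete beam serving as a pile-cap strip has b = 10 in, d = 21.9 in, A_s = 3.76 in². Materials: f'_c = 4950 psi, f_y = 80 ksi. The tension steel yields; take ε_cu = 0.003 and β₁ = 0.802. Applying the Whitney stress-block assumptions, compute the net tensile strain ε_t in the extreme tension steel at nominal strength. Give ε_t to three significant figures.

ε_t ≈ 0.00437

a = A_s f_y/(0.85 f'_c b) = 7.149 in.
β₁ = 0.802, so c = a/β₁ = 7.149/0.802 = 8.914 in.
From the linear strain diagram with ε_cu = 0.003: ε_t = 0.003 (d − c)/c = 0.003 × (21.9 − 8.914)/8.914 = 0.00437.
ε_t is between 0.004 and 0.005 — transition zone.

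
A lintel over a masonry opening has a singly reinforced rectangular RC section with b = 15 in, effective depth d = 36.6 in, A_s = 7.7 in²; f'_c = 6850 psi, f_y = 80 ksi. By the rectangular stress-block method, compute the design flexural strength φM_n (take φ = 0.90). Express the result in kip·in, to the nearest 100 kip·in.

T = A_s f_y = 7.7 × 80 = 616 kips.
a = T/(0.85 f'_c b) = 616/(0.85 × 6.85 × 15) = 7.053 in.
M_n = T(d − a/2) = 616 × (36.6 − 3.5265) = 20373.3 kip·in.
φM_n = 0.90 × 20373.3 = 18336.0 kip·in.

φM_n ≈ 18300 kip·in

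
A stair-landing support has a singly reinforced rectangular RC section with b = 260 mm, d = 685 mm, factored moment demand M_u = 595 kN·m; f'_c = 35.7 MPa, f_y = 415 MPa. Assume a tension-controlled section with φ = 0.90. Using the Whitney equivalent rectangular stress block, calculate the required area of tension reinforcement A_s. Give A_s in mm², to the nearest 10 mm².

M_n = M_u/φ = 595/0.90 = 661.111 kN·m.
With M_n = 0.85 f'_c a b (d − a/2), solve the quadratic for a:
a = d − √(d² − 2M_n/(0.85 f'_c b)) = 685 − √(685² − 2 × 661.111×10⁶/(0.85 × 35.7 × 260)) = 135.79 mm.
A_s = 0.85 f'_c a b / f_y = 0.85 × 35.7 × 135.79 × 260 / 415 = 2581.5 mm².

A_s ≈ 2580 mm²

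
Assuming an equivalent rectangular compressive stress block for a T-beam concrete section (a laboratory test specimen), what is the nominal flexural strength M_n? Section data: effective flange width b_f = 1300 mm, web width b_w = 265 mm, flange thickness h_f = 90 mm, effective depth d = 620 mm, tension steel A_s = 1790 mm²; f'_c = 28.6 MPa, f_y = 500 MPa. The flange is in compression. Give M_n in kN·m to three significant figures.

Tension: T = A_s f_y = 1790 × 500 = 895000 N.
Try a within the flange: a = T/(0.85 f'_c b_f) = 895000/(0.85 × 28.6 × 1300) = 28.32 mm.
Since a = 28.32 ≤ h_f = 90 mm, the stress block lies entirely in the flange; analyse as a rectangular beam of width b_f.
M_n = T(d − a/2) = 895000 × (620 − 14.16) = 542.23 × 10⁶ N·mm.
M_n = 542.23 kN·m.

M_n ≈ 542 kN·m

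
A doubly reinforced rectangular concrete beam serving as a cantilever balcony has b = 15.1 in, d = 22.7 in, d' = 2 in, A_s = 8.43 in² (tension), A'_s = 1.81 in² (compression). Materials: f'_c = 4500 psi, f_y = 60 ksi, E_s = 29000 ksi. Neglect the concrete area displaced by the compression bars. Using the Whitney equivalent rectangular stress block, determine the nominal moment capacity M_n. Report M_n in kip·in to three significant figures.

M_n ≈ 9900 kip·in

Assume both steels yield.
a = (A_s − A'_s) f_y/(0.85 f'_c b) = (8.43 − 1.81) × 60/(0.85 × 4.5 × 15.1) = 6.877 in.
c = a/β₁ = 6.877/0.825 = 8.336 in; ε'_s = 0.003(c − d')/c = 0.0023 ≥ ε_y = 0.0021, so the compression steel yields.
M_n = (A_s − A'_s) f_y (d − a/2) + A'_s f_y (d − d') = 397.2 × (22.7 − 3.4385) + 108.6 × (22.7 − 2) = 7650.7 + 2248.0 = 9898.7 kip·in.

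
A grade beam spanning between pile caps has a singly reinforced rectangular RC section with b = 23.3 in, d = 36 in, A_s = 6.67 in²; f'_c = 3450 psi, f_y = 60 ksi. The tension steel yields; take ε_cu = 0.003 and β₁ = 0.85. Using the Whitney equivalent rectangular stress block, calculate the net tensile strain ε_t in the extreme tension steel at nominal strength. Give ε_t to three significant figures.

a = A_s f_y/(0.85 f'_c b) = 5.857 in.
β₁ = 0.85, so c = a/β₁ = 5.857/0.85 = 6.891 in.
From the linear strain diagram with ε_cu = 0.003: ε_t = 0.003 (d − c)/c = 0.003 × (36 − 6.891)/6.891 = 0.0127.
Since ε_t ≥ 0.005, the section is tension-controlled.

ε_t ≈ 0.0127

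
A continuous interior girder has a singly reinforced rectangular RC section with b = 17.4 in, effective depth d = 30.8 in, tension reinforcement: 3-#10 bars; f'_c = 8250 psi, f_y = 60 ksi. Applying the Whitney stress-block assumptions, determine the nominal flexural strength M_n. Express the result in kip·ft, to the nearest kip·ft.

M_n ≈ 569 kip·ft

A_s = 3 × 1.27 = 3.81 in².
T = A_s f_y = 3.81 × 60 = 228.6 kips.
a = T/(0.85 f'_c b) = 228.6/(0.85 × 8.25 × 17.4) = 1.874 in.
M_n = T(d − a/2) = 228.6 × (30.8 − 0.937) = 6826.7 kip·in = 6826.7/12 = 568.89 kip·ft.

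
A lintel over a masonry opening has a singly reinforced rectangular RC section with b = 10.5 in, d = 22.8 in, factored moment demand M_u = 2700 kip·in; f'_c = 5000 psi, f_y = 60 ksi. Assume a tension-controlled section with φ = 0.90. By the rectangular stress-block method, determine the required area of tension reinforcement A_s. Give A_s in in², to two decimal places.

M_n = M_u/φ = 2700/0.90 = 3000 kip·in.
From M_n = 0.85 f'_c a b (d − a/2):
a = d − √(d² − 2M_n/(0.85 f'_c b)) = 22.8 − √(22.8² − 2 × 3000/(0.85 × 5 × 10.5)) = 3.169 in.
A_s = 0.85 f'_c a b / f_y = 0.85 × 5 × 3.169 × 10.5 / 60 = 2.357 in².

A_s ≈ 2.36 in²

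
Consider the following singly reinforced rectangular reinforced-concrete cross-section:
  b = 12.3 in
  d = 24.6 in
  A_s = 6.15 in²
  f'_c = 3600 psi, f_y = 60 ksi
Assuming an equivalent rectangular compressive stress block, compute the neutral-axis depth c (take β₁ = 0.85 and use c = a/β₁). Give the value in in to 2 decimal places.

c ≈ 11.53 in

T = A_s f_y = 6.15 × 60 = 369 kips.
a = T/(0.85 f'_c b) = 369/(0.85 × 3.6 × 12.3) = 9.8039 in.
With β₁ = 0.85, c = a/β₁ = 9.8039/0.85 = 11.53 in.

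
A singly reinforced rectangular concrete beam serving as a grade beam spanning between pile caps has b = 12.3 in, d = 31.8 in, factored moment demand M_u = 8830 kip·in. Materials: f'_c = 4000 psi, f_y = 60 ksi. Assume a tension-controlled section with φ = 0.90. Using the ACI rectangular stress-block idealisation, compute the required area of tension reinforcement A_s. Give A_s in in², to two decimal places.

A_s ≈ 5.94 in²

M_n = M_u/φ = 8830/0.90 = 9811.11 kip·in.
From M_n = 0.85 f'_c a b (d − a/2):
a = d − √(d² − 2M_n/(0.85 f'_c b)) = 31.8 − √(31.8² − 2 × 9811.11/(0.85 × 4 × 12.3)) = 8.518 in.
A_s = 0.85 f'_c a b / f_y = 0.85 × 4 × 8.518 × 12.3 / 60 = 5.937 in².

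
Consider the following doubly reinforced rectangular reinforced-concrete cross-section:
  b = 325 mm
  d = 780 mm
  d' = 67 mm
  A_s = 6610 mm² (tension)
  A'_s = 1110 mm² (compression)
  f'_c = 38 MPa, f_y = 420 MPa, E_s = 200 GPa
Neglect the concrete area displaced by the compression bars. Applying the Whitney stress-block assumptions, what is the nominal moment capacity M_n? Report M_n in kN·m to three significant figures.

Assume both tension and compression steel yield.
Net tension couple steel: A_s − A'_s = 5500 mm².
a = (A_s − A'_s) f_y / (0.85 f'_c b) = 2310000/(0.85 × 38 × 325) = 220.05 mm.
c = a/β₁ = 220.05/0.779 = 282.48 mm; ε'_s = 0.003(c − d')/c = 0.0023 ≥ f_y/E_s = 0.0021, so compression steel does yield.
M_n = (A_s − A'_s) f_y (d − a/2) + A'_s f_y (d − d') = [2310000 × (780 − 110.025) + 466200 × (780 − 67)] × 10⁻⁶ = 1547.64 + 332.40 = 1880.04 kN·m.

M_n ≈ 1880 kN·m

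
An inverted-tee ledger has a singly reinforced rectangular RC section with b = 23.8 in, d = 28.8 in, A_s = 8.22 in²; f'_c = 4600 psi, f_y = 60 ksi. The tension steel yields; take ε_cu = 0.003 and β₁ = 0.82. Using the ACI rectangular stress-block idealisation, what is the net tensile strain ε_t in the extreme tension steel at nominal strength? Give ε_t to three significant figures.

a = A_s f_y/(0.85 f'_c b) = 5.300 in.
β₁ = 0.82, so c = a/β₁ = 5.300/0.82 = 6.463 in.
From the linear strain diagram with ε_cu = 0.003: ε_t = 0.003 (d − c)/c = 0.003 × (28.8 − 6.463)/6.463 = 0.0104.
Since ε_t ≥ 0.005, the section is tension-controlled.

ε_t ≈ 0.0104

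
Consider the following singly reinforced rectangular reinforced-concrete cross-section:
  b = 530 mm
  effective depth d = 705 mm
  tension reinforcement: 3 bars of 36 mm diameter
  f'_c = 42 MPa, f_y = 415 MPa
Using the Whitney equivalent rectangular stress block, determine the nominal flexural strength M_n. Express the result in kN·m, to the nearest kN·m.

A_s = 3 × 1018 = 3054 mm².
T = A_s f_y = 3054 × 415 = 1267410 N = 1267.41 kN.
From C = T: a = T/(0.85 f'_c b) = 1267410/(0.85 × 42 × 530) = 66.98 mm.
M_n = T(d − a/2) = 1267.41 kN × (705 − 33.49) mm = 851.08 kN·m.

M_n ≈ 851 kN·m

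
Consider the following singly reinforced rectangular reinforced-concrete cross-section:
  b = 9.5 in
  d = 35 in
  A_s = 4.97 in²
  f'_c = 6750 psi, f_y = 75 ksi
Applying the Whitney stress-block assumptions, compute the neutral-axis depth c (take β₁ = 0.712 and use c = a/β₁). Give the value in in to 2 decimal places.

c ≈ 9.60 in

T = A_s f_y = 4.97 × 75 = 372.75 kips.
a = T/(0.85 f'_c b) = 372.75/(0.85 × 6.75 × 9.5) = 6.8387 in.
With β₁ = 0.712, c = a/β₁ = 6.8387/0.712 = 9.60 in.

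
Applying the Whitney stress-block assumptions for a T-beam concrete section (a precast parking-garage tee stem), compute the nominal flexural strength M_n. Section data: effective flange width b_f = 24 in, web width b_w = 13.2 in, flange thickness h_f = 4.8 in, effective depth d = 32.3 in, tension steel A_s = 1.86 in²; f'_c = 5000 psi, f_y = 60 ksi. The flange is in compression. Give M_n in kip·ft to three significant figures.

Tension: T = A_s f_y = 1.86 × 60 = 111.6 kips.
Try a within the flange: a = T/(0.85 f'_c b_f) = 111.6/(0.85 × 5 × 24) = 1.094 in.
Since a = 1.094 ≤ h_f = 4.8 in, the stress block lies entirely in the flange; analyse as a rectangular beam of width b_f.
M_n = T(d − a/2) = 111.6 × (32.3 − 0.547) = 3543.6 kip·in.
M_n = 3543.6/12 = 295.30 kip·ft.

M_n ≈ 295 kip·ft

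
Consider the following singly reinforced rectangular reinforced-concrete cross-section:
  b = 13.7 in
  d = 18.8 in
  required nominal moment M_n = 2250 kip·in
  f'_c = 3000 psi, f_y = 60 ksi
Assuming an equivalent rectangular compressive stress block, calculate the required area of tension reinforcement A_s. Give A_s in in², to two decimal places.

From M_n = 0.85 f'_c a b (d − a/2):
a = d − √(d² − 2M_n/(0.85 f'_c b)) = 18.8 − √(18.8² − 2 × 2250/(0.85 × 3 × 13.7)) = 3.812 in.
A_s = 0.85 f'_c a b / f_y = 0.85 × 3 × 3.812 × 13.7 / 60 = 2.220 in².

A_s ≈ 2.22 in²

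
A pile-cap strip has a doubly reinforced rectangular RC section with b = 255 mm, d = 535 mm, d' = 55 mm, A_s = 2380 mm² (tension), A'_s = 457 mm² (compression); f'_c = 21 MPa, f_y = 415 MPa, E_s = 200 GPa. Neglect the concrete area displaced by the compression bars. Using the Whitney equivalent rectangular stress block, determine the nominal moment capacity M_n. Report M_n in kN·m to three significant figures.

Assume both tension and compression steel yield.
Net tension couple steel: A_s − A'_s = 1923 mm².
a = (A_s − A'_s) f_y / (0.85 f'_c b) = 798045/(0.85 × 21 × 255) = 175.33 mm.
c = a/β₁ = 175.33/0.85 = 206.27 mm; ε'_s = 0.003(c − d')/c = 0.0022 ≥ f_y/E_s = 0.0021, so compression steel does yield.
M_n = (A_s − A'_s) f_y (d − a/2) + A'_s f_y (d − d') = [798045 × (535 − 87.665) + 189655 × (535 − 55)] × 10⁻⁶ = 356.99 + 91.03 = 448.02 kN·m.

M_n ≈ 448 kN·m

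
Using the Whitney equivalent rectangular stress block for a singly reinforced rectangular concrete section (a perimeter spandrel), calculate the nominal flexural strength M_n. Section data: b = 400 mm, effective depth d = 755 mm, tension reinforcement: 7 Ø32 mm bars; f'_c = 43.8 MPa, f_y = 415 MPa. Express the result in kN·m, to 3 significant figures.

M_n ≈ 1580 kN·m

A_s = 7 × 804 = 5628 mm².
T = A_s f_y = 5628 × 415 = 2335620 N = 2335.62 kN.
From C = T: a = T/(0.85 f'_c b) = 2335620/(0.85 × 43.8 × 400) = 156.84 mm.
M_n = T(d − a/2) = 2335.62 kN × (755 − 78.42) mm = 1580.23 kN·m.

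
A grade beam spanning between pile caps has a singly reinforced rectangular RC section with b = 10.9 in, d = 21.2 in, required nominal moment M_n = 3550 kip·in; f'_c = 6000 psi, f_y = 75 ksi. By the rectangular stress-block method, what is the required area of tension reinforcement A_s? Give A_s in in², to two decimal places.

A_s ≈ 2.42 in²

From M_n = 0.85 f'_c a b (d − a/2):
a = d − √(d² − 2M_n/(0.85 f'_c b)) = 21.2 − √(21.2² − 2 × 3550/(0.85 × 6 × 10.9)) = 3.263 in.
A_s = 0.85 f'_c a b / f_y = 0.85 × 6 × 3.263 × 10.9 / 75 = 2.419 in².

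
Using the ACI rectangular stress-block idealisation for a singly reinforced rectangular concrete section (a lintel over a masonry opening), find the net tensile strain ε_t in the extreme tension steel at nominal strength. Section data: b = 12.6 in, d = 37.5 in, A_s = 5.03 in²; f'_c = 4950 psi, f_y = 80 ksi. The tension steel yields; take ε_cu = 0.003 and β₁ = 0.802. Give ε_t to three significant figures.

ε_t ≈ 0.00889

a = A_s f_y/(0.85 f'_c b) = 7.590 in.
β₁ = 0.802, so c = a/β₁ = 7.590/0.802 = 9.464 in.
From the linear strain diagram with ε_cu = 0.003: ε_t = 0.003 (d − c)/c = 0.003 × (37.5 − 9.464)/9.464 = 0.00889.
Since ε_t ≥ 0.005, the section is tension-controlled.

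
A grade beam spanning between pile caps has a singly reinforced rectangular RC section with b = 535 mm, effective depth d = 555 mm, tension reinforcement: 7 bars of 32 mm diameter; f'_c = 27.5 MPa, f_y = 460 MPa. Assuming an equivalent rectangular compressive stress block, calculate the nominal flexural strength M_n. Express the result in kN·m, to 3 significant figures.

M_n ≈ 1170 kN·m

A_s = 7 × 804 = 5628 mm².
T = A_s f_y = 5628 × 460 = 2588880 N = 2588.88 kN.
From C = T: a = T/(0.85 f'_c b) = 2588880/(0.85 × 27.5 × 535) = 207.02 mm.
M_n = T(d − a/2) = 2588.88 kN × (555 − 103.51) mm = 1168.85 kN·m.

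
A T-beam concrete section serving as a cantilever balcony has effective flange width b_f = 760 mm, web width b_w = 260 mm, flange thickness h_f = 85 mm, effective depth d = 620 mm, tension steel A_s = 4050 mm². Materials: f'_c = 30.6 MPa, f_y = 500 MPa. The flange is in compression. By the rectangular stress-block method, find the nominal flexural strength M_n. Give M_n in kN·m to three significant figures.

M_n ≈ 1150 kN·m

Tension: T = A_s f_y = 4050 × 500 = 2025000 N.
Try a within the flange: a = T/(0.85 f'_c b_f) = 2025000/(0.85 × 30.6 × 760) = 102.44 mm.
a = 102.44 > h_f = 85 mm: the block extends into the web. Split into flange-overhang and web parts.
C_f = 0.85 f'_c (b_f − b_w) h_f = 0.85 × 30.6 × (760 − 260) × 85 = 1105425 N.
Remaining web compression depth: a_w = (T − C_f)/(0.85 f'_c b_w) = (2025000 − 1105425)/(0.85 × 30.6 × 260) = 135.98 mm.
M_n = C_f(d − h_f/2) + (T − C_f)(d − a_w/2) = 1105425 × (620 − 42.5) + 919575 × (620 − 67.99) = 638.38 + 507.61 = 1145.99 × 10⁶ N·mm.
M_n = 1145.99 kN·m.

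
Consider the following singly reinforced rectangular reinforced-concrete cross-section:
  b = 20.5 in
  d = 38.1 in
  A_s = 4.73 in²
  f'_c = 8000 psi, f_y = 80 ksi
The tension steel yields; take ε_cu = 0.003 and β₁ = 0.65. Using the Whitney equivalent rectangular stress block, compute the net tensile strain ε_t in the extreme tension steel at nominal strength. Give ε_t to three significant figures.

ε_t ≈ 0.0244

a = A_s f_y/(0.85 f'_c b) = 2.714 in.
β₁ = 0.65, so c = a/β₁ = 2.714/0.65 = 4.175 in.
From the linear strain diagram with ε_cu = 0.003: ε_t = 0.003 (d − c)/c = 0.003 × (38.1 − 4.175)/4.175 = 0.0244.
Since ε_t ≥ 0.005, the section is tension-controlled.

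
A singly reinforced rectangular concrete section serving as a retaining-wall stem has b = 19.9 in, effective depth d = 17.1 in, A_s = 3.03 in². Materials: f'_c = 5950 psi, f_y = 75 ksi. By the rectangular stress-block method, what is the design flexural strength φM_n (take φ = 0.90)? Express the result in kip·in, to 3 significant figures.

φM_n ≈ 3270 kip·in

T = A_s f_y = 3.03 × 75 = 227.25 kips.
a = T/(0.85 f'_c b) = 227.25/(0.85 × 5.95 × 19.9) = 2.258 in.
M_n = T(d − a/2) = 227.25 × (17.1 − 1.129) = 3629.4 kip·in.
φM_n = 0.90 × 3629.4 = 3266.5 kip·in.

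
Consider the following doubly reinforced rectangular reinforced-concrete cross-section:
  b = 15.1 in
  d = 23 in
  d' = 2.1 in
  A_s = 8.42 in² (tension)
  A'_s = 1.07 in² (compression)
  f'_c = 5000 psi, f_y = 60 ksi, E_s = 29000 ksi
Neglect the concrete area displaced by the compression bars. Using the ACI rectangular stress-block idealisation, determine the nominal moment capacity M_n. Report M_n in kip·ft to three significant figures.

Assume both steels yield.
a = (A_s − A'_s) f_y/(0.85 f'_c b) = (8.42 − 1.07) × 60/(0.85 × 5 × 15.1) = 6.872 in.
c = a/β₁ = 6.872/0.8 = 8.590 in; ε'_s = 0.003(c − d')/c = 0.0023 ≥ ε_y = 0.0021, so the compression steel yields.
M_n = (A_s − A'_s) f_y (d − a/2) + A'_s f_y (d − d') = 441 × (23 − 3.436) + 64.2 × (23 − 2.1) = 8627.7 + 1341.8 = 9969.5 kip·in = 9969.5/12 = 830.79 kip·ft.

M_n ≈ 831 kip·ft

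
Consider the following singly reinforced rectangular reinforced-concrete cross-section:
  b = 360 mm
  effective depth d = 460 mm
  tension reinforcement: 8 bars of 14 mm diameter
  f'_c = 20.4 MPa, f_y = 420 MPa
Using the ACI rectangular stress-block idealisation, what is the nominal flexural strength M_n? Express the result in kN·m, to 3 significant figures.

A_s = 8 × 154 = 1232 mm².
T = A_s f_y = 1232 × 420 = 517440 N = 517.44 kN.
From C = T: a = T/(0.85 f'_c b) = 517440/(0.85 × 20.4 × 360) = 82.89 mm.
M_n = T(d − a/2) = 517.44 kN × (460 − 41.445) mm = 216.58 kN·m.

M_n ≈ 217 kN·m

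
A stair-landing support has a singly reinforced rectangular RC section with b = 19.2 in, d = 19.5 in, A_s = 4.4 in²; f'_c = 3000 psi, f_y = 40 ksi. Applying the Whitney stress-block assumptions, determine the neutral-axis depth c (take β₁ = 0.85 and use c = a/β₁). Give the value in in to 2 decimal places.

c ≈ 4.23 in

T = A_s f_y = 4.4 × 40 = 176 kips.
a = T/(0.85 f'_c b) = 176/(0.85 × 3 × 19.2) = 3.5948 in.
With β₁ = 0.85, c = a/β₁ = 3.5948/0.85 = 4.23 in.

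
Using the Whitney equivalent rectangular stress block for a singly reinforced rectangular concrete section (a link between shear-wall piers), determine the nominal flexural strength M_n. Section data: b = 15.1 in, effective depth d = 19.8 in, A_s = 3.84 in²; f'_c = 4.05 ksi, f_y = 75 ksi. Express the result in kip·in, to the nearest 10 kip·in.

T = A_s f_y = 3.84 × 75 = 288 kips.
a = T/(0.85 f'_c b) = 288/(0.85 × 4.05 × 15.1) = 5.540 in.
M_n = T(d − a/2) = 288 × (19.8 − 2.77) = 4904.6 kip·in.

M_n ≈ 4900 kip·in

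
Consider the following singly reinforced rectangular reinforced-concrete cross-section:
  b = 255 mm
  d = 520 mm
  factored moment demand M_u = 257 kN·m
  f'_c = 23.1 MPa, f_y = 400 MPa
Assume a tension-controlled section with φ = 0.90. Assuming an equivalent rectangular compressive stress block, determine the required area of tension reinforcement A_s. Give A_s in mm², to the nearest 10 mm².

A_s ≈ 1560 mm²

M_n = M_u/φ = 257/0.90 = 285.556 kN·m.
With M_n = 0.85 f'_c a b (d − a/2), solve the quadratic for a:
a = d − √(d² − 2M_n/(0.85 f'_c b)) = 520 − √(520² − 2 × 285.556×10⁶/(0.85 × 23.1 × 255)) = 124.61 mm.
A_s = 0.85 f'_c a b / f_y = 0.85 × 23.1 × 124.61 × 255 / 400 = 1559.8 mm².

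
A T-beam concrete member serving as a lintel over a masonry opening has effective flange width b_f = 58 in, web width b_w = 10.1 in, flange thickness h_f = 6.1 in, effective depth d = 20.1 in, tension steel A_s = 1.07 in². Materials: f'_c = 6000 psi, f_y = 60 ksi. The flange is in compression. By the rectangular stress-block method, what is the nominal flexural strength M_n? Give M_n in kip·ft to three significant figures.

M_n ≈ 107 kip·ft

Tension: T = A_s f_y = 1.07 × 60 = 64.2 kips.
Try a within the flange: a = T/(0.85 f'_c b_f) = 64.2/(0.85 × 6 × 58) = 0.217 in.
Since a = 0.217 ≤ h_f = 6.1 in, the stress block lies entirely in the flange; analyse as a rectangular beam of width b_f.
M_n = T(d − a/2) = 64.2 × (20.1 − 0.1085) = 1283.5 kip·in.
M_n = 1283.5/12 = 106.96 kip·ft.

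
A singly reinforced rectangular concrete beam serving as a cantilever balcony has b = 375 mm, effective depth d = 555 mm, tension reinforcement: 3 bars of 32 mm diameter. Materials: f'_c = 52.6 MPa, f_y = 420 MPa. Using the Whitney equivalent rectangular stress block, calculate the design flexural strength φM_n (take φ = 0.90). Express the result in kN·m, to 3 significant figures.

φM_n ≈ 478 kN·m

A_s = 3 × 804 = 2412 mm².
T = A_s f_y = 2412 × 420 = 1013040 N = 1013.04 kN.
From C = T: a = T/(0.85 f'_c b) = 1013040/(0.85 × 52.6 × 375) = 60.42 mm.
M_n = T(d − a/2) = 1013.04 kN × (555 − 30.21) mm = 531.63 kN·m.
φM_n = 0.90 × 531.63 = 478.47 kN·m.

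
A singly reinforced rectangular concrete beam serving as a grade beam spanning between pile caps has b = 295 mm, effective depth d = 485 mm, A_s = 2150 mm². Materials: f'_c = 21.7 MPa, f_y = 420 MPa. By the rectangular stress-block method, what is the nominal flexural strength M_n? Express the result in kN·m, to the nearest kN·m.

M_n ≈ 363 kN·m

T = A_s f_y = 2150 × 420 = 903000 N = 903 kN.
From C = T: a = T/(0.85 f'_c b) = 903000/(0.85 × 21.7 × 295) = 165.95 mm.
M_n = T(d − a/2) = 903 kN × (485 − 82.975) mm = 363.03 kN·m.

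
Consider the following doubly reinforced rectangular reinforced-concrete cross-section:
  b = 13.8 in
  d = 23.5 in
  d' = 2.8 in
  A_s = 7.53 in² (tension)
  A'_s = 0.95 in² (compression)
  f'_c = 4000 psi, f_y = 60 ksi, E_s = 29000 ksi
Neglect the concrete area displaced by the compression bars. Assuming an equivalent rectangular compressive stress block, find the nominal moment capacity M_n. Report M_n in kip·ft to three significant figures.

Assume both steels yield.
a = (A_s − A'_s) f_y/(0.85 f'_c b) = (7.53 − 0.95) × 60/(0.85 × 4 × 13.8) = 8.414 in.
c = a/β₁ = 8.414/0.85 = 9.899 in; ε'_s = 0.003(c − d')/c = 0.0022 ≥ ε_y = 0.0021, so the compression steel yields.
M_n = (A_s − A'_s) f_y (d − a/2) + A'_s f_y (d − d') = 394.8 × (23.5 − 4.207) + 57 × (23.5 − 2.8) = 7616.9 + 1179.9 = 8796.8 kip·in = 8796.8/12 = 733.07 kip·ft.

M_n ≈ 733 kip·ft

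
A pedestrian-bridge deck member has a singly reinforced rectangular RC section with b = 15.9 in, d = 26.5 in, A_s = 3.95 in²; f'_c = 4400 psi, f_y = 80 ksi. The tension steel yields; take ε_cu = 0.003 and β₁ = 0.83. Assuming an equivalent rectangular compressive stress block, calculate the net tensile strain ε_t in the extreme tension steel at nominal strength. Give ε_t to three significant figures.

ε_t ≈ 0.00942

a = A_s f_y/(0.85 f'_c b) = 5.314 in.
β₁ = 0.83, so c = a/β₁ = 5.314/0.83 = 6.402 in.
From the linear strain diagram with ε_cu = 0.003: ε_t = 0.003 (d − c)/c = 0.003 × (26.5 − 6.402)/6.402 = 0.00942.
Since ε_t ≥ 0.005, the section is tension-controlled.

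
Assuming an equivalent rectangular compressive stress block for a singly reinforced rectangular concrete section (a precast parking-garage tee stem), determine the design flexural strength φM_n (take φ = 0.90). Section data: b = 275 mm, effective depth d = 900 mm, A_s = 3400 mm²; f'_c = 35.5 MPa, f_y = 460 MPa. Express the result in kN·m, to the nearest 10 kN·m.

φM_n ≈ 1130 kN·m

T = A_s f_y = 3400 × 460 = 1564000 N = 1564 kN.
From C = T: a = T/(0.85 f'_c b) = 1564000/(0.85 × 35.5 × 275) = 188.48 mm.
M_n = T(d − a/2) = 1564 kN × (900 − 94.24) mm = 1260.21 kN·m.
φM_n = 0.90 × 1260.21 = 1134.19 kN·m.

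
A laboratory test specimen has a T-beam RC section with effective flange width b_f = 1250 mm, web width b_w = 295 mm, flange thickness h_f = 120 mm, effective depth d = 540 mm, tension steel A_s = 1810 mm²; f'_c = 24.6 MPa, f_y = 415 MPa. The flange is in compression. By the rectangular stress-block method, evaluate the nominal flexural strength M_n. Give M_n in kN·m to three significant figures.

M_n ≈ 395 kN·m

Tension: T = A_s f_y = 1810 × 415 = 751150 N.
Try a within the flange: a = T/(0.85 f'_c b_f) = 751150/(0.85 × 24.6 × 1250) = 28.74 mm.
Since a = 28.74 ≤ h_f = 120 mm, the stress block lies entirely in the flange; analyse as a rectangular beam of width b_f.
M_n = T(d − a/2) = 751150 × (540 − 14.37) = 394.83 × 10⁶ N·mm.
M_n = 394.83 kN·m.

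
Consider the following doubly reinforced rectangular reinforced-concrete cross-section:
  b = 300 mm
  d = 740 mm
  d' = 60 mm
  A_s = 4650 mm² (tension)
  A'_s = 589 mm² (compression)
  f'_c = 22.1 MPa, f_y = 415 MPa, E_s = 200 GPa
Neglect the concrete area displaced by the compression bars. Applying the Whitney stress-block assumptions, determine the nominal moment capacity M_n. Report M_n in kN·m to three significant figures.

Assume both tension and compression steel yield.
Net tension couple steel: A_s − A'_s = 4061 mm².
a = (A_s − A'_s) f_y / (0.85 f'_c b) = 1685315/(0.85 × 22.1 × 300) = 299.05 mm.
c = a/β₁ = 299.05/0.85 = 351.82 mm; ε'_s = 0.003(c − d')/c = 0.0025 ≥ f_y/E_s = 0.0021, so compression steel does yield.
M_n = (A_s − A'_s) f_y (d − a/2) + A'_s f_y (d − d') = [1685315 × (740 − 149.525) + 244435 × (740 − 60)] × 10⁻⁶ = 995.14 + 166.22 = 1161.36 kN·m.

M_n ≈ 1160 kN·m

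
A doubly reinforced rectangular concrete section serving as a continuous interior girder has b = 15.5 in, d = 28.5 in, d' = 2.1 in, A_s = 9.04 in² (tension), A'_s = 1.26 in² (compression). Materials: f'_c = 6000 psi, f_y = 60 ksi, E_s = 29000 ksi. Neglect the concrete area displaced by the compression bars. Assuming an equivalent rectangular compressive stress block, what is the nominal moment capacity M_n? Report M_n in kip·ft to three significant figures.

M_n ≈ 1160 kip·ft

Assume both steels yield.
a = (A_s − A'_s) f_y/(0.85 f'_c b) = (9.04 − 1.26) × 60/(0.85 × 6 × 15.5) = 5.905 in.
c = a/β₁ = 5.905/0.75 = 7.873 in; ε'_s = 0.003(c − d')/c = 0.0022 ≥ ε_y = 0.0021, so the compression steel yields.
M_n = (A_s − A'_s) f_y (d − a/2) + A'_s f_y (d − d') = 466.8 × (28.5 − 2.9525) + 75.6 × (28.5 − 2.1) = 11925.6 + 1995.8 = 13921.4 kip·in = 13921.4/12 = 1160.12 kip·ft.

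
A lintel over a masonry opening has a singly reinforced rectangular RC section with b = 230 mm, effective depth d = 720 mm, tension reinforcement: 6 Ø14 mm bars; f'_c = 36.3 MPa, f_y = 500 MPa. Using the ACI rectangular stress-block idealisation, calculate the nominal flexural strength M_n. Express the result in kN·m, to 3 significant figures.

A_s = 6 × 154 = 924 mm².
T = A_s f_y = 924 × 500 = 462000 N = 462 kN.
From C = T: a = T/(0.85 f'_c b) = 462000/(0.85 × 36.3 × 230) = 65.10 mm.
M_n = T(d − a/2) = 462 kN × (720 − 32.55) mm = 317.60 kN·m.

M_n ≈ 318 kN·m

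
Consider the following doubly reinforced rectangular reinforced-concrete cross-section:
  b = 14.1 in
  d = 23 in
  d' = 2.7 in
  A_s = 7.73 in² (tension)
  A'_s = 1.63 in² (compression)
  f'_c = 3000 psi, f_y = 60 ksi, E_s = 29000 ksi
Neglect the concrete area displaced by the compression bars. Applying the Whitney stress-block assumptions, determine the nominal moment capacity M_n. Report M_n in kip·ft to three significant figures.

Assume both steels yield.
a = (A_s − A'_s) f_y/(0.85 f'_c b) = (7.73 − 1.63) × 60/(0.85 × 3 × 14.1) = 10.179 in.
c = a/β₁ = 10.179/0.85 = 11.975 in; ε'_s = 0.003(c − d')/c = 0.0023 ≥ ε_y = 0.0021, so the compression steel yields.
M_n = (A_s − A'_s) f_y (d − a/2) + A'_s f_y (d − d') = 366 × (23 − 5.0895) + 97.8 × (23 − 2.7) = 6555.2 + 1985.3 = 8540.5 kip·in = 8540.5/12 = 711.71 kip·ft.

M_n ≈ 712 kip·ft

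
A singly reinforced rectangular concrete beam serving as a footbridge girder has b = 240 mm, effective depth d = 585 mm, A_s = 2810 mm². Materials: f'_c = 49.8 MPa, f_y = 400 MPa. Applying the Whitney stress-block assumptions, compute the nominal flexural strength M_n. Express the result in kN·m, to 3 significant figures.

M_n ≈ 595 kN·m

T = A_s f_y = 2810 × 400 = 1124000 N = 1124 kN.
From C = T: a = T/(0.85 f'_c b) = 1124000/(0.85 × 49.8 × 240) = 110.64 mm.
M_n = T(d − a/2) = 1124 kN × (585 − 55.32) mm = 595.36 kN·m.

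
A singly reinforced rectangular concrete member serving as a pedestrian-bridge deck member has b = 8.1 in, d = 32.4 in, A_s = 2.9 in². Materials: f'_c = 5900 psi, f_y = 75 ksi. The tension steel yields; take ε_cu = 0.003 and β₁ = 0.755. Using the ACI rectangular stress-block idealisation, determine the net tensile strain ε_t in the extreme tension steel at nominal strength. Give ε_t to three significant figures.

ε_t ≈ 0.0107

a = A_s f_y/(0.85 f'_c b) = 5.354 in.
β₁ = 0.755, so c = a/β₁ = 5.354/0.755 = 7.091 in.
From the linear strain diagram with ε_cu = 0.003: ε_t = 0.003 (d − c)/c = 0.003 × (32.4 − 7.091)/7.091 = 0.0107.
Since ε_t ≥ 0.005, the section is tension-controlled.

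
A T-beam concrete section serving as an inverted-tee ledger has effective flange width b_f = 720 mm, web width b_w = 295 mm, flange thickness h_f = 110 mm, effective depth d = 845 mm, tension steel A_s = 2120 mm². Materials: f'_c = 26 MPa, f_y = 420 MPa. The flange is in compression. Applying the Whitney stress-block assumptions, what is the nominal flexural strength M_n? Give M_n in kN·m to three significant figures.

M_n ≈ 727 kN·m

Tension: T = A_s f_y = 2120 × 420 = 890400 N.
Try a within the flange: a = T/(0.85 f'_c b_f) = 890400/(0.85 × 26 × 720) = 55.96 mm.
Since a = 55.96 ≤ h_f = 110 mm, the stress block lies entirely in the flange; analyse as a rectangular beam of width b_f.
M_n = T(d − a/2) = 890400 × (845 − 27.98) = 727.47 × 10⁶ N·mm.
M_n = 727.47 kN·m.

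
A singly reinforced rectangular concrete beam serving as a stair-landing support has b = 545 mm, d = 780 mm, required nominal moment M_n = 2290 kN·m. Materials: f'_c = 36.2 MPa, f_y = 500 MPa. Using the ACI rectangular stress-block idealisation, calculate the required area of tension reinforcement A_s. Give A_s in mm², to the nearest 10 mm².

With M_n = 0.85 f'_c a b (d − a/2), solve the quadratic for a:
a = d − √(d² − 2M_n/(0.85 f'_c b)) = 780 − √(780² − 2 × 2290×10⁶/(0.85 × 36.2 × 545)) = 200.96 mm.
A_s = 0.85 f'_c a b / f_y = 0.85 × 36.2 × 200.96 × 545 / 500 = 6740.1 mm².

A_s ≈ 6740 mm²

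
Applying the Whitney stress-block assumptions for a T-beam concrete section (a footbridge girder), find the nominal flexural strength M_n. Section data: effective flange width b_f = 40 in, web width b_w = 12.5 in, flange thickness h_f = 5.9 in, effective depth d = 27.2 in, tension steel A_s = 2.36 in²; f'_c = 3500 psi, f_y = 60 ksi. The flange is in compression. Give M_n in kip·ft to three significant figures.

Tension: T = A_s f_y = 2.36 × 60 = 141.6 kips.
Try a within the flange: a = T/(0.85 f'_c b_f) = 141.6/(0.85 × 3.5 × 40) = 1.190 in.
Since a = 1.190 ≤ h_f = 5.9 in, the stress block lies entirely in the flange; analyse as a rectangular beam of width b_f.
M_n = T(d − a/2) = 141.6 × (27.2 − 0.595) = 3767.3 kip·in.
M_n = 3767.3/12 = 313.94 kip·ft.

M_n ≈ 314 kip·ft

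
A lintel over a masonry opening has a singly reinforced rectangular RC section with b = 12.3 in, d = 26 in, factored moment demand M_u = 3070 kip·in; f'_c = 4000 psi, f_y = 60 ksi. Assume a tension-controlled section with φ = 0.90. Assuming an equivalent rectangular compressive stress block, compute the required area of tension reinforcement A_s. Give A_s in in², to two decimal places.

A_s ≈ 2.34 in²

M_n = M_u/φ = 3070/0.90 = 3411.11 kip·in.
From M_n = 0.85 f'_c a b (d − a/2):
a = d − √(d² − 2M_n/(0.85 f'_c b)) = 26 − √(26² − 2 × 3411.11/(0.85 × 4 × 12.3)) = 3.353 in.
A_s = 0.85 f'_c a b / f_y = 0.85 × 4 × 3.353 × 12.3 / 60 = 2.337 in².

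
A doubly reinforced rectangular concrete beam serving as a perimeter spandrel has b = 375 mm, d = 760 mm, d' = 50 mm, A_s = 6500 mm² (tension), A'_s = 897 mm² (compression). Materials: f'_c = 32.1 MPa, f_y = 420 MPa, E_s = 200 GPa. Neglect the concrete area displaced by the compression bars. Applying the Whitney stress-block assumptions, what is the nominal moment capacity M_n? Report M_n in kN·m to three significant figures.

Assume both tension and compression steel yield.
Net tension couple steel: A_s − A'_s = 5603 mm².
a = (A_s − A'_s) f_y / (0.85 f'_c b) = 2353260/(0.85 × 32.1 × 375) = 229.99 mm.
c = a/β₁ = 229.99/0.821 = 280.13 mm; ε'_s = 0.003(c − d')/c = 0.0025 ≥ f_y/E_s = 0.0021, so compression steel does yield.
M_n = (A_s − A'_s) f_y (d − a/2) + A'_s f_y (d − d') = [2353260 × (760 − 114.995) + 376740 × (760 − 50)] × 10⁻⁶ = 1517.86 + 267.49 = 1785.35 kN·m.

M_n ≈ 1790 kN·m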